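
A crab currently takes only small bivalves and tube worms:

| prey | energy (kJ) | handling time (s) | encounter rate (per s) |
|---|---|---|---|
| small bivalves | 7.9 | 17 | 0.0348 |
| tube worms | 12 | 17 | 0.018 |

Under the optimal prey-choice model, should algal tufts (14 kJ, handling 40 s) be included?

On small bivalves and tube worms alone, R = ΣλE/(1+Σλh) = 0.4909/1.898 = 0.2587 kJ/s.
Profitability of algal tufts: 14/40 = 0.35 kJ/s.
0.35 > 0.2587, so adding algal tufts raises the average — include it.

Yes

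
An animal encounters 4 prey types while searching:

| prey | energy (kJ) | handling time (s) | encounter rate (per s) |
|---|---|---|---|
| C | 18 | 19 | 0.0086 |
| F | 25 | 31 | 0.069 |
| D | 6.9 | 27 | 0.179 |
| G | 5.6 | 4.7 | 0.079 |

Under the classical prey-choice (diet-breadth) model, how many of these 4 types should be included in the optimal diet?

Profitabilities (E/h, kJ/s): G 1.19, C 0.947, F 0.806, D 0.256. Add prey in this order while the next type's profitability exceeds the intake rate on those already taken.
Rate on top 1: 0.3226. C: 0.947 > 0.3226 → include.
Rate on top 2: 0.3891. F: 0.806 > 0.3891 → include.
Rate on top 3: 0.6321. D: 0.256 < 0.6321 → exclude; stop.
Optimal diet: G, C, F — 3 of 4 types.

3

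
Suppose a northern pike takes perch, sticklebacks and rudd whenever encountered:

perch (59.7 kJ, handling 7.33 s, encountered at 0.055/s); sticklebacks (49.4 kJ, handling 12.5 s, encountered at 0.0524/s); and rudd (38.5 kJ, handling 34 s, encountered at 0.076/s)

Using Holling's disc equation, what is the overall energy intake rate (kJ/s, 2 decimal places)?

Energy encountered per unit search time: 0.055×59.7 + 0.0524×49.4 + 0.076×38.5 = 8.798 kJ/s.
Handling time per unit search time: 0.055×7.33 + 0.0524×12.5 + 0.076×34 = 3.642.
Rate = 8.798/(1 + 3.642) = 1.895 kJ/s.

1.90 kJ/s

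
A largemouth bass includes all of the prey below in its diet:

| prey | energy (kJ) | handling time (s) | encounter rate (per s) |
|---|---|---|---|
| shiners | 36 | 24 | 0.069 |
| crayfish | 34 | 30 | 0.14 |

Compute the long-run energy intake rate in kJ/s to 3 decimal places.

1.057 kJ/s

R = (0.069×36 + 0.14×34) / (1 + 0.069×24 + 0.14×30) = 7.244/6.856 = 1.057 kJ/s.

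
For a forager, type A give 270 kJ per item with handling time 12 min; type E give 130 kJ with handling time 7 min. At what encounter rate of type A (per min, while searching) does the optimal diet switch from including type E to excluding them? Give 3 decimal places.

0.394 per min

The zero-one rule: include type E iff E₂/h₂ > λE₁/(1+λh₁). Equality gives the switch point.
λE₁h₂ = E₂ + λE₂h₁ ⇒ λ = E₂/(E₁h₂ − E₂h₁) = 130/(1890 − 1560) = 0.3939 per min.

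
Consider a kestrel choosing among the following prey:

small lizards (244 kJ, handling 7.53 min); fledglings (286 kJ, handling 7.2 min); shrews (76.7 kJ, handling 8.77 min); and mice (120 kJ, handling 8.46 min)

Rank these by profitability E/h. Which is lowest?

Profitability E/h (kJ/min): small lizards = 244/7.53 = 32.4, fledglings = 286/7.2 = 39.7, shrews = 76.7/8.77 = 8.75, mice = 120/8.46 = 14.2.
Ranked: fledglings > small lizards > mice > shrews.

shrews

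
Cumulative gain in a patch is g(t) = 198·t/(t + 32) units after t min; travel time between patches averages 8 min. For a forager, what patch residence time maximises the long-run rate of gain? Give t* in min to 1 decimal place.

Optimal t* satisfies g'(t*) = g(t*)/(T + t*).
g'(t) = 198·32/(t + 32)². Setting 198·32/(t+32)² = 198t/[(t+32)(8+t)] gives 32(8+t) = t(t+32), so t² = 32×8 = 256.
t* = √256 = 16 min.

16.0 min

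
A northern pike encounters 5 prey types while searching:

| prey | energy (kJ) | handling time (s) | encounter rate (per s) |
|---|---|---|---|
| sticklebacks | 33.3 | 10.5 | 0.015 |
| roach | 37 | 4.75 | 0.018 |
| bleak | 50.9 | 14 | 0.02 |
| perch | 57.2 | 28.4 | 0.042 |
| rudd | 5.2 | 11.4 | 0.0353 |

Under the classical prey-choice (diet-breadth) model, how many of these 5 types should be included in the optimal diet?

E/h in descending order: roach 7.79, bleak 3.64, sticklebacks 3.17, perch 2.01, rudd 0.456 kJ/s. The optimal diet is the largest prefix of this list for which every included type satisfies E_i/h_i > R on the types above it.
Rate on top 1: 0.6135. bleak: 3.64 > 0.6135 → include.
Rate on top 2: 1.233. sticklebacks: 3.17 > 1.233 → include.
Rate on top 3: 1.434. perch: 2.01 > 1.434 → include.
Rate on top 4: 1.689. rudd: 0.456 < 1.689 → exclude; stop.
Optimal diet: roach, bleak, sticklebacks, perch — 4 of 5 types.

4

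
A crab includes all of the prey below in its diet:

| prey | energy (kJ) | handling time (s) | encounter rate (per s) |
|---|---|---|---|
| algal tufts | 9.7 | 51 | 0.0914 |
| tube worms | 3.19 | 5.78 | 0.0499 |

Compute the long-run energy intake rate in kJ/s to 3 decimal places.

R = (0.0914×9.7 + 0.0499×3.19) / (1 + 0.0914×51 + 0.0499×5.78) = 1.046/5.95 = 0.1758 kJ/s.

0.176 kJ/s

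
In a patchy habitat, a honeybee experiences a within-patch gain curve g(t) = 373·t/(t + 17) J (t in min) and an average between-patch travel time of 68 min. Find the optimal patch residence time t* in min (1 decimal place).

Optimal t* satisfies g'(t*) = g(t*)/(T + t*).
g'(t) = 373·17/(t + 17)². Setting 373·17/(t+17)² = 373t/[(t+17)(68+t)] gives 17(68+t) = t(t+17), so t² = 17×68 = 1156.
t* = √1156 = 34 min.

34.0 min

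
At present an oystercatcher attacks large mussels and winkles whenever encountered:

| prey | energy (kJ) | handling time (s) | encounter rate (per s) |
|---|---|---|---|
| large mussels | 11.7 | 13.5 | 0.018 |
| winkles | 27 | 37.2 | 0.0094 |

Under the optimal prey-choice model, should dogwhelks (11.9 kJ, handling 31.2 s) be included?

Yes

On large mussels and winkles alone, R = ΣλE/(1+Σλh) = 0.4644/1.593 = 0.2916 kJ/s.
dogwhelks: E/h = 11.9/31.2 = 0.3814 kJ/s.
0.3814 > 0.2916, so adding dogwhelks raises the average — include it.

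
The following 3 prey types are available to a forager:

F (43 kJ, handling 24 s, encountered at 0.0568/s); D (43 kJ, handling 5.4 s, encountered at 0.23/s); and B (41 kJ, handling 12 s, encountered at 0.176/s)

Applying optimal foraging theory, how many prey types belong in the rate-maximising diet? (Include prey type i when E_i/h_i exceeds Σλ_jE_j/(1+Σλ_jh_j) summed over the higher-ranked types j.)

Rank by E/h (kJ/s): D 7.96, B 3.42, F 1.79. Include each in turn until the next type's E/h falls below the running intake rate.
Rate on top 1: 4.411. B: 3.42 < 4.411 → exclude; stop.
Optimal diet: D — 1 of 3 types.

1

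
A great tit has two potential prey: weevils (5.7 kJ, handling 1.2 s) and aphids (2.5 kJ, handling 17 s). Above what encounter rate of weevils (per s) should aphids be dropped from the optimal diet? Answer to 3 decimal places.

At the threshold, the rate on weevils alone equals the profitability of aphids: λ·5.7/(1 + λ·1.2) = 2.5/17 = 0.1471.
Rearranging, λ(5.7 − 0.1471×1.2) = 0.1471, so λ = 0.1471/5.524 = 0.02662 per s.

0.027 per s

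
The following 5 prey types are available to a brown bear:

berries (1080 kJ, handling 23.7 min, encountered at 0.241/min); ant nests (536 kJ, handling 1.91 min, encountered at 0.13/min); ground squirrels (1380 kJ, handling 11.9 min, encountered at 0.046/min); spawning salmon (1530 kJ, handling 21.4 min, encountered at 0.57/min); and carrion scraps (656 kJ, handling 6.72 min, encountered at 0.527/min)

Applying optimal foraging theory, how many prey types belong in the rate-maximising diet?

3

E/h in descending order: ant nests 281, ground squirrels 116, carrion scraps 97.6, spawning salmon 71.5, berries 45.6 kJ/min. The optimal diet is the largest prefix of this list for which every included type satisfies E_i/h_i > R on the types above it.
Rate on top 1: 55.82. ground squirrels: 116 > 55.82 → include.
Rate on top 2: 74.15. carrion scraps: 97.6 > 74.15 → include.
Rate on top 3: 89.72. spawning salmon: 71.5 < 89.72 → exclude; stop.
Optimal diet: ant nests, ground squirrels, carrion scraps — 3 of 5 types.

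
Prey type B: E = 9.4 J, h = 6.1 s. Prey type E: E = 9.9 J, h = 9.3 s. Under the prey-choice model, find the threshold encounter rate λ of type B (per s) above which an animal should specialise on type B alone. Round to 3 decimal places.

0.366 per s

At the threshold, the rate on type B alone equals the profitability of type E: λ·9.4/(1 + λ·6.1) = 9.9/9.3 = 1.065.
Rearranging, λ(9.4 − 1.065×6.1) = 1.065, so λ = 1.065/2.906 = 0.3663 per s.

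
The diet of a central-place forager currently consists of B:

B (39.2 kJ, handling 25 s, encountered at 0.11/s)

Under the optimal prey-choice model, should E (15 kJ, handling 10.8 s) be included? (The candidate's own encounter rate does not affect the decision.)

On B alone, R = ΣλE/(1+Σλh) = 4.312/3.75 = 1.15 kJ/s.
Profitability of E: 15/10.8 = 1.389 kJ/s.
1.389 > 1.15, so adding E raises the average — include it.

Yes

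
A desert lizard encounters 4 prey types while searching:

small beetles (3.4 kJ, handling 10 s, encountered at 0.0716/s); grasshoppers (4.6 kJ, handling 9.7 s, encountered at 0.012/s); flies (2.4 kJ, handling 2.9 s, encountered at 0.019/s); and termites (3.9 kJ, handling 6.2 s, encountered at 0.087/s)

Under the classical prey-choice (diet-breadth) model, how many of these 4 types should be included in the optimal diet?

E/h in descending order: flies 0.828, termites 0.629, grasshoppers 0.474, small beetles 0.34 kJ/s. The optimal diet is the largest prefix of this list for which every included type satisfies E_i/h_i > R on the types above it.
Rate on top 1: 0.04322. termites: 0.629 > 0.04322 → include.
Rate on top 2: 0.2414. grasshoppers: 0.474 > 0.2414 → include.
Rate on top 3: 0.2572. small beetles: 0.34 > 0.2572 → include.
Optimal diet: flies, termites, grasshoppers, small beetles — 4 of 4 types.

4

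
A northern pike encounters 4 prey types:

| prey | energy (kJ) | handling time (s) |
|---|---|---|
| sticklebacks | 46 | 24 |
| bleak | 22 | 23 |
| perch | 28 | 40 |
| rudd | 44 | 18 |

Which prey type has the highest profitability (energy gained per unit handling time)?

Profitability E/h (kJ/s): sticklebacks = 46/24 = 1.92, bleak = 22/23 = 0.957, perch = 28/40 = 0.7, rudd = 44/18 = 2.44.
Ranked: rudd > sticklebacks > bleak > perch.

rudd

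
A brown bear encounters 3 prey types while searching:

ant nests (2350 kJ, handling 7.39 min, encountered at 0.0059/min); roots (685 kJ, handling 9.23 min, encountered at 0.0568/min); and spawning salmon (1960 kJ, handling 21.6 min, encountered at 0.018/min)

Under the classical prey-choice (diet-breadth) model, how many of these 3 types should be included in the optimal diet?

3

Profitabilities (E/h, kJ/min): ant nests 318, spawning salmon 90.7, roots 74.2. Add prey in this order while the next type's profitability exceeds the intake rate on those already taken.
Rate on top 1: 13.29. spawning salmon: 90.7 > 13.29 → include.
Rate on top 2: 34.31. roots: 74.2 > 34.31 → include.
Optimal diet: ant nests, spawning salmon, roots — 3 of 3 types.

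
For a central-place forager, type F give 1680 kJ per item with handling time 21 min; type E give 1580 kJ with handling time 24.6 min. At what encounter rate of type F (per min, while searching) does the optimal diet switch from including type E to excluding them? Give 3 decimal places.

0.194 per min

At the threshold, the rate on type F alone equals the profitability of type E: λ·1680/(1 + λ·21) = 1580/24.6 = 64.23.
Rearranging, λ(1680 − 64.23×21) = 64.23, so λ = 64.23/331.2 = 0.1939 per min.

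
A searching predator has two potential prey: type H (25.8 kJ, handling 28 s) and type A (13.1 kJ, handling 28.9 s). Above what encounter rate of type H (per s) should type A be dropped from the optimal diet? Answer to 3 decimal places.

Drop type A once their profitability E₂/h₂ falls below the rate achievable on type H alone: E₂/h₂ = λE₁/(1 + λh₁).
Solve for λ: λE₁h₂ = E₂(1 + λh₁) → λ(E₁h₂ − E₂h₁) = E₂ → λ = E₂/(E₁h₂ − E₂h₁).
λ = 13.1/(25.8×28.9 − 13.1×28) = 13.1/378.8 = 0.03458 per s.

0.035 per s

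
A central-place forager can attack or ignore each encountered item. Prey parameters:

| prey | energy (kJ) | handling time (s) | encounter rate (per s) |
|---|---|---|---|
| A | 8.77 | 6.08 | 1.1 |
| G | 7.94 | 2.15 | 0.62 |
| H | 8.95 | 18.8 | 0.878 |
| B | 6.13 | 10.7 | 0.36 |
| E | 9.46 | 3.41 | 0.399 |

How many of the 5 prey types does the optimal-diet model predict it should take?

2

Rank by E/h (kJ/s): G 3.69, E 2.77, A 1.44, B 0.573, H 0.476. Include each in turn until the next type's E/h falls below the running intake rate.
Rate on top 1: 2.11. E: 2.77 > 2.11 → include.
Rate on top 2: 2.355. A: 1.44 < 2.355 → exclude; stop.
Optimal diet: G, E — 2 of 5 types.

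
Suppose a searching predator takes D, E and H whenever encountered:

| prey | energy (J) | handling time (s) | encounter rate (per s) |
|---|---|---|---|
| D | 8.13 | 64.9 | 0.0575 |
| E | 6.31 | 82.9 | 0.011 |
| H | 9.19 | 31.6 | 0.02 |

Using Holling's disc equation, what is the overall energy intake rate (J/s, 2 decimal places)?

Energy encountered per unit search time: 0.0575×8.13 + 0.011×6.31 + 0.02×9.19 = 0.7207 J/s.
Handling time per unit search time: 0.0575×64.9 + 0.011×82.9 + 0.02×31.6 = 5.276.
Rate = 0.7207/(1 + 5.276) = 0.1148 J/s.

0.11 J/s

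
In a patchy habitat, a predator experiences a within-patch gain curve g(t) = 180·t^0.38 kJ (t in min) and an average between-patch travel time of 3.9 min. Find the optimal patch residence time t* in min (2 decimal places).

Optimal t* satisfies g'(t*) = g(t*)/(T + t*).
g'(t) = 0.38·180·t^-0.62. Setting 0.38·180·t^-0.62 = 180·t^0.38/(3.9+t) gives 0.38(3.9+t) = t, so 0.62·t = 0.38×3.9.
t* = 0.38×3.9/0.62 = 2.39 min.

2.39 min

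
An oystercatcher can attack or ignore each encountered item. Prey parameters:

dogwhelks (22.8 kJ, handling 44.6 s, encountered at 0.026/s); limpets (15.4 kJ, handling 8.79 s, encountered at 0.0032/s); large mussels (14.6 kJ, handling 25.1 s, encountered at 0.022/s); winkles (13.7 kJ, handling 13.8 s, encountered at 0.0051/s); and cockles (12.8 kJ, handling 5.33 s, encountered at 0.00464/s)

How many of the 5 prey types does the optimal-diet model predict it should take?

Rank by E/h (kJ/s): cockles 2.4, limpets 1.75, winkles 0.993, large mussels 0.582, dogwhelks 0.511. Include each in turn until the next type's E/h falls below the running intake rate.
Rate on top 1: 0.05796. limpets: 1.75 > 0.05796 → include.
Rate on top 2: 0.1032. winkles: 0.993 > 0.1032 → include.
Rate on top 3: 0.159. large mussels: 0.582 > 0.159 → include.
Rate on top 4: 0.2983. dogwhelks: 0.511 > 0.2983 → include.
Optimal diet: cockles, limpets, winkles, large mussels, dogwhelks — 5 of 5 types.

5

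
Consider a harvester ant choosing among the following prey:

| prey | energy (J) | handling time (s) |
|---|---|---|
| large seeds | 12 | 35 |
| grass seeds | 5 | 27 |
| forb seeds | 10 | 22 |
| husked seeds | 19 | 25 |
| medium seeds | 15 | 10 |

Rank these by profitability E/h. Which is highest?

In descending order of E/h:
medium seeds: 15/10 = 1.5 J/s
husked seeds: 19/25 = 0.76 J/s
forb seeds: 10/22 = 0.455 J/s
large seeds: 12/35 = 0.343 J/s
grass seeds: 5/27 = 0.185 J/s

medium seeds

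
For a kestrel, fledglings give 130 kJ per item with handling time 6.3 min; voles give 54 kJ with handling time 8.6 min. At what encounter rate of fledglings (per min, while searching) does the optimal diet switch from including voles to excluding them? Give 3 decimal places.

The zero-one rule: include voles iff E₂/h₂ > λE₁/(1+λh₁). Equality gives the switch point.
λE₁h₂ = E₂ + λE₂h₁ ⇒ λ = E₂/(E₁h₂ − E₂h₁) = 54/(1118 − 340.2) = 0.06943 per min.

0.069 per min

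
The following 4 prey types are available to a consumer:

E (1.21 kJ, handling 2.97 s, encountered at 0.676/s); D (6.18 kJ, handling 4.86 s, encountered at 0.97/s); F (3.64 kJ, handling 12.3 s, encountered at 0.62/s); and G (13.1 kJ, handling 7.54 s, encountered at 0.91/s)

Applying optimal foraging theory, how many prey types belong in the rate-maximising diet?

1

Profitabilities (E/h, kJ/s): G 1.74, D 1.27, E 0.407, F 0.296. Add prey in this order while the next type's profitability exceeds the intake rate on those already taken.
Rate on top 1: 1.516. D: 1.27 < 1.516 → exclude; stop.
Optimal diet: G — 1 of 4 types.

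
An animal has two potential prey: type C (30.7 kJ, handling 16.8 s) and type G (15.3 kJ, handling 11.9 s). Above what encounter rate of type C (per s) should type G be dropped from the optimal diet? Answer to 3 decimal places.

Drop type G once their profitability E₂/h₂ falls below the rate achievable on type C alone: E₂/h₂ = λE₁/(1 + λh₁).
Solve for λ: λE₁h₂ = E₂(1 + λh₁) → λ(E₁h₂ − E₂h₁) = E₂ → λ = E₂/(E₁h₂ − E₂h₁).
λ = 15.3/(30.7×11.9 − 15.3×16.8) = 15.3/108.3 = 0.1413 per s.

0.141 per s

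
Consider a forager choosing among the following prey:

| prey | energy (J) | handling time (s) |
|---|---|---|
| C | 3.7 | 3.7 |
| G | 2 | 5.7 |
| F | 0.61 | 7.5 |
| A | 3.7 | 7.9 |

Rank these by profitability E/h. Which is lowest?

Profitability E/h (J/s): C = 3.7/3.7 = 1, G = 2/5.7 = 0.351, F = 0.61/7.5 = 0.0813, A = 3.7/7.9 = 0.468.
Ranked: C > A > G > F.

F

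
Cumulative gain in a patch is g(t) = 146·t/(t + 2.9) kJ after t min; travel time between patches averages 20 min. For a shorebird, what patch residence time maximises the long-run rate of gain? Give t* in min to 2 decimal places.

Optimal t* satisfies g'(t*) = g(t*)/(T + t*).
g'(t) = 146·2.9/(t + 2.9)². Setting 146·2.9/(t+2.9)² = 146t/[(t+2.9)(20+t)] gives 2.9(20+t) = t(t+2.9), so t² = 2.9×20 = 58.
t* = √58 = 7.616 min.

7.62 min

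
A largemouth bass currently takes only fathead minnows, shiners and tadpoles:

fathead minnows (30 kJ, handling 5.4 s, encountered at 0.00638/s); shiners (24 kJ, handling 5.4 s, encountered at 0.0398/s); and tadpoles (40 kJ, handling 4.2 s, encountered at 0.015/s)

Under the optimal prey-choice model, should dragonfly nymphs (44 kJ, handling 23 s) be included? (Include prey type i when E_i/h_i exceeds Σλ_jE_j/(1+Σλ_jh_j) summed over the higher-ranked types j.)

Yes

On fathead minnows, shiners and tadpoles alone, R = ΣλE/(1+Σλh) = 1.747/1.312 = 1.331 kJ/s.
dragonfly nymphs: E/h = 44/23 = 1.913 kJ/s.
1.913 > 1.331, so adding dragonfly nymphs raises the average — include it.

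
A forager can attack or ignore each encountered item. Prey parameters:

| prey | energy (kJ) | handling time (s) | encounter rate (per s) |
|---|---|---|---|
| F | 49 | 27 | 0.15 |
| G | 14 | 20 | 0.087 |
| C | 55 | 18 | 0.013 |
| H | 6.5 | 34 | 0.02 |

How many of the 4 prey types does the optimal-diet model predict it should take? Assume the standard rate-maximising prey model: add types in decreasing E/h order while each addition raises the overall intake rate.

2

E/h in descending order: C 3.06, F 1.81, G 0.7, H 0.191 kJ/s. The optimal diet is the largest prefix of this list for which every included type satisfies E_i/h_i > R on the types above it.
Rate on top 1: 0.5794. F: 1.81 > 0.5794 → include.
Rate on top 2: 1.526. G: 0.7 < 1.526 → exclude; stop.
Optimal diet: C, F — 2 of 4 types.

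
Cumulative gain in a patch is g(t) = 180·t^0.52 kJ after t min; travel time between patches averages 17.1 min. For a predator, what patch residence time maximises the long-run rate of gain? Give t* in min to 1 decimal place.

Maximise g(t)/(T+t): set derivative to zero → g'(t)(T+t) = g(t).
g'(t) = 0.52·180·t^-0.48. Setting 0.52·180·t^-0.48 = 180·t^0.52/(17.1+t) gives 0.52(17.1+t) = t, so 0.48·t = 0.52×17.1.
t* = 0.52×17.1/0.48 = 18.53 min.

18.5 min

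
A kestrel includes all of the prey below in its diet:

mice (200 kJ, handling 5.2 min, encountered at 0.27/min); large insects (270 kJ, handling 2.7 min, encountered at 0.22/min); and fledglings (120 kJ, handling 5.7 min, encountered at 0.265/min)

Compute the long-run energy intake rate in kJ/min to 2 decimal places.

32.21 kJ/min

R = (0.27×200 + 0.22×270 + 0.265×120) / (1 + 0.27×5.2 + 0.22×2.7 + 0.265×5.7) = 145.2/4.509 = 32.21 kJ/min.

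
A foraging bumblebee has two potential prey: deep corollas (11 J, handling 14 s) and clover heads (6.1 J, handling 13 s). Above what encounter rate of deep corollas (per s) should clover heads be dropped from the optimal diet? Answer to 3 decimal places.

The zero-one rule: include clover heads iff E₂/h₂ > λE₁/(1+λh₁). Equality gives the switch point.
λE₁h₂ = E₂ + λE₂h₁ ⇒ λ = E₂/(E₁h₂ − E₂h₁) = 6.1/(143 − 85.4) = 0.1059 per s.

0.106 per s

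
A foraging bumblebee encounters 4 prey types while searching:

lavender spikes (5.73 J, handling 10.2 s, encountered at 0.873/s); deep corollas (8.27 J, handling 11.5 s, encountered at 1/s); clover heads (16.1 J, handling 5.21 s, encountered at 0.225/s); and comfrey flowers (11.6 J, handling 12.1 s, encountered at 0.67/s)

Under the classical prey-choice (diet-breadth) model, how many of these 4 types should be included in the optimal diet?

E/h in descending order: clover heads 3.09, comfrey flowers 0.959, deep corollas 0.719, lavender spikes 0.562 J/s. The optimal diet is the largest prefix of this list for which every included type satisfies E_i/h_i > R on the types above it.
Rate on top 1: 1.668. comfrey flowers: 0.959 < 1.668 → exclude; stop.
Optimal diet: clover heads — 1 of 4 types.

1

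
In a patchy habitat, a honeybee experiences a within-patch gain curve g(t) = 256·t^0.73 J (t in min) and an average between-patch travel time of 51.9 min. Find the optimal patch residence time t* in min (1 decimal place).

Optimal t* satisfies g'(t*) = g(t*)/(T + t*).
g'(t) = 0.73·256·t^-0.27. Setting 0.73·256·t^-0.27 = 256·t^0.73/(51.9+t) gives 0.73(51.9+t) = t, so 0.27·t = 0.73×51.9.
t* = 0.73×51.9/0.27 = 140.3 min.

140.3 min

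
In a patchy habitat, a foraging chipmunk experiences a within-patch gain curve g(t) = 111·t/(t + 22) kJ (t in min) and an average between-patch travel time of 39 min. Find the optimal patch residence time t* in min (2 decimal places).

By the marginal value theorem, leave when the instantaneous gain rate g'(t) equals the habitat-wide average g(t)/(T + t).
g'(t) = 111·22/(t + 22)². Setting 111·22/(t+22)² = 111t/[(t+22)(39+t)] gives 22(39+t) = t(t+22), so t² = 22×39 = 858.
t* = √858 = 29.29 min.

29.29 min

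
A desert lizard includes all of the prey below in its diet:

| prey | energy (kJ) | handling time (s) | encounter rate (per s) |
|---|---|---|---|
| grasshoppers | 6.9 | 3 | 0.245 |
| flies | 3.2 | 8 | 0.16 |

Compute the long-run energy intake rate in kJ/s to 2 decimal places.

R = (0.245×6.9 + 0.16×3.2) / (1 + 0.245×3 + 0.16×8) = 2.203/3.015 = 0.7305 kJ/s.

0.73 kJ/s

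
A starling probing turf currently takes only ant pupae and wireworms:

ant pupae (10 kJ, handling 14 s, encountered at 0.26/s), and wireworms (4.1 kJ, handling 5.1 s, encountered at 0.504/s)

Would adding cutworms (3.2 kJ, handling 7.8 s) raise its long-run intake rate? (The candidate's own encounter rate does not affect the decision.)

No

On ant pupae and wireworms alone, R = ΣλE/(1+Σλh) = 4.666/7.21 = 0.6472 kJ/s.
Profitability of cutworms: 3.2/7.8 = 0.4103 kJ/s.
0.4103 < 0.6472, so adding cutworms would lower the average — exclude it.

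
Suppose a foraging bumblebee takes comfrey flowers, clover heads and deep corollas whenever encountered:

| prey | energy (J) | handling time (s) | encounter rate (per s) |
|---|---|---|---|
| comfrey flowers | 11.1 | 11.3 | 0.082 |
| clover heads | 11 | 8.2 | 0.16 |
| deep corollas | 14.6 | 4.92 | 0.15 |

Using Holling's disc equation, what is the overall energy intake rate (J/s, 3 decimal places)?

1.222 J/s

R = (0.082×11.1 + 0.16×11 + 0.15×14.6) / (1 + 0.082×11.3 + 0.16×8.2 + 0.15×4.92) = 4.86/3.977 = 1.222 J/s.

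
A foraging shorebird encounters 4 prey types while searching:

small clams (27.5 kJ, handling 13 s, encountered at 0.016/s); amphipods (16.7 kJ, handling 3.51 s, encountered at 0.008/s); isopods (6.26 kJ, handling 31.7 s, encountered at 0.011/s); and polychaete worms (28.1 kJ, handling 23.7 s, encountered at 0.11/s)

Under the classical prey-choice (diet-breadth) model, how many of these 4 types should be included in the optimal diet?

3

Profitabilities (E/h, kJ/s): amphipods 4.76, small clams 2.12, polychaete worms 1.19, isopods 0.197. Add prey in this order while the next type's profitability exceeds the intake rate on those already taken.
Rate on top 1: 0.13. small clams: 2.12 > 0.13 → include.
Rate on top 2: 0.464. polychaete worms: 1.19 > 0.464 → include.
Rate on top 3: 0.9536. isopods: 0.197 < 0.9536 → exclude; stop.
Optimal diet: amphipods, small clams, polychaete worms — 3 of 4 types.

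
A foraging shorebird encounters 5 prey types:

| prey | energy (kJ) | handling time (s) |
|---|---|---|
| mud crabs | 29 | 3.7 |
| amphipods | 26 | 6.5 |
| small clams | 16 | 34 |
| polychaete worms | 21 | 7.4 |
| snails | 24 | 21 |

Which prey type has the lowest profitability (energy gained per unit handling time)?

Profitability E/h (kJ/s): mud crabs = 29/3.7 = 7.84, amphipods = 26/6.5 = 4, small clams = 16/34 = 0.471, polychaete worms = 21/7.4 = 2.84, snails = 24/21 = 1.14.
Ranked: mud crabs > amphipods > polychaete worms > snails > small clams.

small clams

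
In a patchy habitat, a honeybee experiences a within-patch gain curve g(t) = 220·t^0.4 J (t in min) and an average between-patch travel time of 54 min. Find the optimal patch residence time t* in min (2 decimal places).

By the marginal value theorem, leave when the instantaneous gain rate g'(t) equals the habitat-wide average g(t)/(T + t).
g'(t) = 0.4·220·t^-0.6. Setting 0.4·220·t^-0.6 = 220·t^0.4/(54+t) gives 0.4(54+t) = t, so 0.60·t = 0.4×54.
t* = 0.4×54/0.60 = 36 min.

36.00 min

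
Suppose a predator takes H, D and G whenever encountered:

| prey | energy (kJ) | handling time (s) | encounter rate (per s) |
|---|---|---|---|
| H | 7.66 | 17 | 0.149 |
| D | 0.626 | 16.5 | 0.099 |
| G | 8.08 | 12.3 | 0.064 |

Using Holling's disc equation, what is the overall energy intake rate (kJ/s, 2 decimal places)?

R = Σλ_iE_i / (1 + Σλ_ih_i)
Numerator: 0.149×7.66 + 0.099×0.626 + 0.064×8.08 = 1.72
Denominator: 1 + 0.149×17 + 0.099×16.5 + 0.064×12.3 = 5.954
R = 1.72/5.954 = 0.289 kJ/s

0.29 kJ/s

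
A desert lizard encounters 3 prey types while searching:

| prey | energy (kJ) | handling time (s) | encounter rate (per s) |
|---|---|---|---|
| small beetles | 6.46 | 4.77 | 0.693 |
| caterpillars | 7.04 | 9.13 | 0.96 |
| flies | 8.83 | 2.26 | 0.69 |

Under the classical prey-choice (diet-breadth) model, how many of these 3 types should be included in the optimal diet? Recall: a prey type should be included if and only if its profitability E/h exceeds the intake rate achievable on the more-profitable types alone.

1

Rank by E/h (kJ/s): flies 3.91, small beetles 1.35, caterpillars 0.771. Include each in turn until the next type's E/h falls below the running intake rate.
Rate on top 1: 2.381. small beetles: 1.35 < 2.381 → exclude; stop.
Optimal diet: flies — 1 of 3 types.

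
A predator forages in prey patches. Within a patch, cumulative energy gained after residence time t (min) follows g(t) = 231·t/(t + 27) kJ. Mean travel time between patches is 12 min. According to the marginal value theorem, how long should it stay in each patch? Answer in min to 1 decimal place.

Optimal t* satisfies g'(t*) = g(t*)/(T + t*).
g'(t) = 231·27/(t + 27)². Setting 231·27/(t+27)² = 231t/[(t+27)(12+t)] gives 27(12+t) = t(t+27), so t² = 27×12 = 324.
t* = √324 = 18 min.

18.0 min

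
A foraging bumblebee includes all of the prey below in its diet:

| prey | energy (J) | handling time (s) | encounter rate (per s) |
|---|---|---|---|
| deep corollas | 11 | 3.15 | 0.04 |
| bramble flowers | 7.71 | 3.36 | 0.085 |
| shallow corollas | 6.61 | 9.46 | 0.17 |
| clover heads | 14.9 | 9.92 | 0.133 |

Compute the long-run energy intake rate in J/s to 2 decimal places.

0.97 J/s

Energy encountered per unit search time: 0.04×11 + 0.085×7.71 + 0.17×6.61 + 0.133×14.9 = 4.201 J/s.
Handling time per unit search time: 0.04×3.15 + 0.085×3.36 + 0.17×9.46 + 0.133×9.92 = 3.339.
Rate = 4.201/(1 + 3.339) = 0.9681 J/s.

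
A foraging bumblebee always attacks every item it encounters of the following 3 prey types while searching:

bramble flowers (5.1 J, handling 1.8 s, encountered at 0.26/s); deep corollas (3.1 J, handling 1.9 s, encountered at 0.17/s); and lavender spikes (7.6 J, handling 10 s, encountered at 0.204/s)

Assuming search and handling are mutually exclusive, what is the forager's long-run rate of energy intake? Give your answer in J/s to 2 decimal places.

0.89 J/s

Energy encountered per unit search time: 0.26×5.1 + 0.17×3.1 + 0.204×7.6 = 3.403 J/s.
Handling time per unit search time: 0.26×1.8 + 0.17×1.9 + 0.204×10 = 2.831.
Rate = 3.403/(1 + 2.831) = 0.8884 J/s.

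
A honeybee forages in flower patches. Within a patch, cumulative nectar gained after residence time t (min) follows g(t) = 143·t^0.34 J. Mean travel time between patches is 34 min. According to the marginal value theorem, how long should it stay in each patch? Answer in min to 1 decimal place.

17.5 min

Optimal t* satisfies g'(t*) = g(t*)/(T + t*).
g'(t) = 0.34·143·t^-0.66. Setting 0.34·143·t^-0.66 = 143·t^0.34/(34+t) gives 0.34(34+t) = t, so 0.66·t = 0.34×34.
t* = 0.34×34/0.66 = 17.52 min.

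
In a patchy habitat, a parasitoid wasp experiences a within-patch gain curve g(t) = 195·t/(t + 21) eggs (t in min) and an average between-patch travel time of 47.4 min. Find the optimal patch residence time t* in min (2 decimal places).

By the marginal value theorem, leave when the instantaneous gain rate g'(t) equals the habitat-wide average g(t)/(T + t).
g'(t) = 195·21/(t + 21)². Setting 195·21/(t+21)² = 195t/[(t+21)(47.4+t)] gives 21(47.4+t) = t(t+21), so t² = 21×47.4 = 995.4.
t* = √995.4 = 31.55 min.

31.55 min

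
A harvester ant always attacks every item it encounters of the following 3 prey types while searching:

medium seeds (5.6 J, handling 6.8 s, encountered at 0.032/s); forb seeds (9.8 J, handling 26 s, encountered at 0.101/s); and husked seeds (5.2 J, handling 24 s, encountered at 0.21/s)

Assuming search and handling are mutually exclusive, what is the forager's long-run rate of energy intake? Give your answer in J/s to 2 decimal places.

0.25 J/s

R = Σλ_iE_i / (1 + Σλ_ih_i)
Numerator: 0.032×5.6 + 0.101×9.8 + 0.21×5.2 = 2.261
Denominator: 1 + 0.032×6.8 + 0.101×26 + 0.21×24 = 8.884
R = 2.261/8.884 = 0.2545 J/s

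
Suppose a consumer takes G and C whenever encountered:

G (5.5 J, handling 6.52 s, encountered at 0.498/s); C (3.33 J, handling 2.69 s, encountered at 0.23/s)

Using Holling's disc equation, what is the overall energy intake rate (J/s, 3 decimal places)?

R = Σλ_iE_i / (1 + Σλ_ih_i)
Numerator: 0.498×5.5 + 0.23×3.33 = 3.505
Denominator: 1 + 0.498×6.52 + 0.23×2.69 = 4.866
R = 3.505/4.866 = 0.7203 J/s

0.720 J/s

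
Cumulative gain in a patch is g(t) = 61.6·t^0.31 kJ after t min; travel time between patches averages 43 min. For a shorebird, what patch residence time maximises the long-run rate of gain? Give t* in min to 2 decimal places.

19.32 min

Optimal t* satisfies g'(t*) = g(t*)/(T + t*).
g'(t) = 0.31·61.6·t^-0.69. Setting 0.31·61.6·t^-0.69 = 61.6·t^0.31/(43+t) gives 0.31(43+t) = t, so 0.69·t = 0.31×43.
t* = 0.31×43/0.69 = 19.32 min.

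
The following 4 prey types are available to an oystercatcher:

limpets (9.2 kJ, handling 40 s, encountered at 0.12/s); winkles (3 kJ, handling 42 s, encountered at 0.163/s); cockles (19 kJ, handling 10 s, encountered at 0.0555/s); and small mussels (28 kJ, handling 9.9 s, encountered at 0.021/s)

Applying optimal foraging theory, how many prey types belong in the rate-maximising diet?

E/h in descending order: small mussels 2.83, cockles 1.9, limpets 0.23, winkles 0.0714 kJ/s. The optimal diet is the largest prefix of this list for which every included type satisfies E_i/h_i > R on the types above it.
Rate on top 1: 0.4868. cockles: 1.9 > 0.4868 → include.
Rate on top 2: 0.9317. limpets: 0.23 < 0.9317 → exclude; stop.
Optimal diet: small mussels, cockles — 2 of 4 types.

2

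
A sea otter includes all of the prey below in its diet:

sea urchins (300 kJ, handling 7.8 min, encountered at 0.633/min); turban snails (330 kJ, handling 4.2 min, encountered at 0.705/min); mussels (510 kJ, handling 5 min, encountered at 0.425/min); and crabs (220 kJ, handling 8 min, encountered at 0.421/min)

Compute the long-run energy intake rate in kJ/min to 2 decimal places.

50.86 kJ/min

Energy encountered per unit search time: 0.633×300 + 0.705×330 + 0.425×510 + 0.421×220 = 731.9 kJ/min.
Handling time per unit search time: 0.633×7.8 + 0.705×4.2 + 0.425×5 + 0.421×8 = 13.39.
Rate = 731.9/(1 + 13.39) = 50.86 kJ/min.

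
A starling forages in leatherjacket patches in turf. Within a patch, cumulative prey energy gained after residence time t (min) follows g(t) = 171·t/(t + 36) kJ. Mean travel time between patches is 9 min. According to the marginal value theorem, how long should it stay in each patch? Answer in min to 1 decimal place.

18.0 min

Maximise g(t)/(T+t): set derivative to zero → g'(t)(T+t) = g(t).
g'(t) = 171·36/(t + 36)². Setting 171·36/(t+36)² = 171t/[(t+36)(9+t)] gives 36(9+t) = t(t+36), so t² = 36×9 = 324.
t* = √324 = 18 min.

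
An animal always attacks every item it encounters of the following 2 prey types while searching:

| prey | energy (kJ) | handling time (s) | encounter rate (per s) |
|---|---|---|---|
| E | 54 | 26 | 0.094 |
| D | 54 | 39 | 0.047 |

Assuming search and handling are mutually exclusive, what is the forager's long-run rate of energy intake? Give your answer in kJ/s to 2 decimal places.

1.44 kJ/s

Energy encountered per unit search time: 0.094×54 + 0.047×54 = 7.614 kJ/s.
Handling time per unit search time: 0.094×26 + 0.047×39 = 4.277.
Rate = 7.614/(1 + 4.277) = 1.443 kJ/s.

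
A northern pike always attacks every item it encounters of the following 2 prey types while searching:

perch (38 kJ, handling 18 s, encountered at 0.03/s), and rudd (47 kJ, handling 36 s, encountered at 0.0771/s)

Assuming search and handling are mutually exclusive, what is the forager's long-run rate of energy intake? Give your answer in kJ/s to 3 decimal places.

1.104 kJ/s

R = (0.03×38 + 0.0771×47) / (1 + 0.03×18 + 0.0771×36) = 4.764/4.316 = 1.104 kJ/s.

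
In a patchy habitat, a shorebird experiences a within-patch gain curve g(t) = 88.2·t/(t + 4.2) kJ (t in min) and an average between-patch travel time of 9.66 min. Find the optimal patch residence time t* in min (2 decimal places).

6.37 min

By the marginal value theorem, leave when the instantaneous gain rate g'(t) equals the habitat-wide average g(t)/(T + t).
g'(t) = 88.2·4.2/(t + 4.2)². Setting 88.2·4.2/(t+4.2)² = 88.2t/[(t+4.2)(9.66+t)] gives 4.2(9.66+t) = t(t+4.2), so t² = 4.2×9.66 = 40.57.
t* = √40.57 = 6.37 min.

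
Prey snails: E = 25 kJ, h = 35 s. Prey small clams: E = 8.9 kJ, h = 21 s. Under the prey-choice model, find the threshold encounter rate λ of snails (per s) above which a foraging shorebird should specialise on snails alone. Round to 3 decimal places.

0.042 per s

At the threshold, the rate on snails alone equals the profitability of small clams: λ·25/(1 + λ·35) = 8.9/21 = 0.4238.
Rearranging, λ(25 − 0.4238×35) = 0.4238, so λ = 0.4238/10.17 = 0.04169 per s.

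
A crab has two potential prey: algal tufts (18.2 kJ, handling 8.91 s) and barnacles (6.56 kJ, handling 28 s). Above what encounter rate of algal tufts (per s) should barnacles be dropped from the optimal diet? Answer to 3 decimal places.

At the threshold, the rate on algal tufts alone equals the profitability of barnacles: λ·18.2/(1 + λ·8.91) = 6.56/28 = 0.2343.
Rearranging, λ(18.2 − 0.2343×8.91) = 0.2343, so λ = 0.2343/16.11 = 0.01454 per s.

0.015 per s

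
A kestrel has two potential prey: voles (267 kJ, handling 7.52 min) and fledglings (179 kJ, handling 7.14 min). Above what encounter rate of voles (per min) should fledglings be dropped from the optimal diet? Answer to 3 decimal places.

0.319 per min

At the threshold, the rate on voles alone equals the profitability of fledglings: λ·267/(1 + λ·7.52) = 179/7.14 = 25.07.
Rearranging, λ(267 − 25.07×7.52) = 25.07, so λ = 25.07/78.47 = 0.3195 per min.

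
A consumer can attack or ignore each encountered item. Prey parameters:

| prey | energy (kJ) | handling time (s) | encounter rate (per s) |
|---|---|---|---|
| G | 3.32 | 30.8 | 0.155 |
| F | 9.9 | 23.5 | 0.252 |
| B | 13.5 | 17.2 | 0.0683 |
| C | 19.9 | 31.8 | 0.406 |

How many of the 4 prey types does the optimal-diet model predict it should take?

2

E/h in descending order: B 0.785, C 0.626, F 0.421, G 0.108 kJ/s. The optimal diet is the largest prefix of this list for which every included type satisfies E_i/h_i > R on the types above it.
Rate on top 1: 0.424. C: 0.626 > 0.424 → include.
Rate on top 2: 0.5967. F: 0.421 < 0.5967 → exclude; stop.
Optimal diet: B, C — 2 of 4 types.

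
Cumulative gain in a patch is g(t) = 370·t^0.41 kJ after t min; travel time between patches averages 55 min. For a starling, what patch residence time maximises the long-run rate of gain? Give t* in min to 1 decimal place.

By the marginal value theorem, leave when the instantaneous gain rate g'(t) equals the habitat-wide average g(t)/(T + t).
g'(t) = 0.41·370·t^-0.59. Setting 0.41·370·t^-0.59 = 370·t^0.41/(55+t) gives 0.41(55+t) = t, so 0.59·t = 0.41×55.
t* = 0.41×55/0.59 = 38.22 min.

38.2 min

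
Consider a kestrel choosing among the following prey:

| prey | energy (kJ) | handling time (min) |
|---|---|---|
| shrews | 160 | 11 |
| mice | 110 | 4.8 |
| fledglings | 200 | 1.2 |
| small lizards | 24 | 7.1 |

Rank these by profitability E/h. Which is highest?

Profitability E/h (kJ/min): shrews = 160/11 = 14.5, mice = 110/4.8 = 22.9, fledglings = 200/1.2 = 167, small lizards = 24/7.1 = 3.38.
Ranked: fledglings > mice > shrews > small lizards.

fledglings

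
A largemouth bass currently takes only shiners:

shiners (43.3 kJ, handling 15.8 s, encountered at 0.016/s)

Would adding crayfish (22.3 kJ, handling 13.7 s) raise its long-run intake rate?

Yes

On shiners alone, R = ΣλE/(1+Σλh) = 0.6928/1.253 = 0.553 kJ/s.
crayfish: E/h = 22.3/13.7 = 1.628 kJ/s.
1.628 > 0.553, so adding crayfish raises the average — include it.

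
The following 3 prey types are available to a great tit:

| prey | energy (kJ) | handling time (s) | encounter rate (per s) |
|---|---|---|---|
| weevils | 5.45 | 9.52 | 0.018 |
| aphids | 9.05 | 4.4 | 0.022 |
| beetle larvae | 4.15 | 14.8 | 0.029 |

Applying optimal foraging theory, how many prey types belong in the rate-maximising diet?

3

Profitabilities (E/h, kJ/s): aphids 2.06, weevils 0.572, beetle larvae 0.28. Add prey in this order while the next type's profitability exceeds the intake rate on those already taken.
Rate on top 1: 0.1815. weevils: 0.572 > 0.1815 → include.
Rate on top 2: 0.2344. beetle larvae: 0.28 > 0.2344 → include.
Optimal diet: aphids, weevils, beetle larvae — 3 of 3 types.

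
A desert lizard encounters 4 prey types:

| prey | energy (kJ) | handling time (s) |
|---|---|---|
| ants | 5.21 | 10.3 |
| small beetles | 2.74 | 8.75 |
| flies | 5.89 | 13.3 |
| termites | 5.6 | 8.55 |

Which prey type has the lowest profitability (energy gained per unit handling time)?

Profitability E/h (kJ/s): ants = 5.21/10.3 = 0.506, small beetles = 2.74/8.75 = 0.313, flies = 5.89/13.3 = 0.443, termites = 5.6/8.55 = 0.655.
Ranked: termites > ants > flies > small beetles.

small beetles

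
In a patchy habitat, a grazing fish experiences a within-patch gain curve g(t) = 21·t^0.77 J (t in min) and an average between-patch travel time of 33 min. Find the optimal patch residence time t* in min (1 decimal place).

110.5 min

Maximise g(t)/(T+t): set derivative to zero → g'(t)(T+t) = g(t).
g'(t) = 0.77·21·t^-0.23. Setting 0.77·21·t^-0.23 = 21·t^0.77/(33+t) gives 0.77(33+t) = t, so 0.23·t = 0.77×33.
t* = 0.77×33/0.23 = 110.5 min.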